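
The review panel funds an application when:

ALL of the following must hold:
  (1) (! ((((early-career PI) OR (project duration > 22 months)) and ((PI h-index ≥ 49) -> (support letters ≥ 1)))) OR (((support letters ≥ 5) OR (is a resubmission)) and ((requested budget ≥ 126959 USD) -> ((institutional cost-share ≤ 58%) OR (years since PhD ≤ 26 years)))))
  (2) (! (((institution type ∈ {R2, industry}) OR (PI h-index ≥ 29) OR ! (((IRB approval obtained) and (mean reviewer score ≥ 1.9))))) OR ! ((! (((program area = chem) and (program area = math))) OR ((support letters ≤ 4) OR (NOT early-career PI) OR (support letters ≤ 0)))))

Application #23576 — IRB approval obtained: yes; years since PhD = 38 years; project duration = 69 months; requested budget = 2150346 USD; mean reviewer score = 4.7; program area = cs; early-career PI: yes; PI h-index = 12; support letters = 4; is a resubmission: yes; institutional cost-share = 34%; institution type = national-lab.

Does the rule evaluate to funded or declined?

Funded

Atomic conditions:
  early-career PI: yes → true
  project duration > 22 months: 69 > 22 is true
  PI h-index ≥ 49: 12 ≥ 49 is false
  support letters ≥ 1: 4 ≥ 1 is true
  support letters ≥ 5: 4 ≥ 5 is false
  is a resubmission: yes → true
  requested budget ≥ 126959 USD: 2150346 ≥ 126959 is true
  institutional cost-share ≤ 58%: 34 ≤ 58 is true
  years since PhD ≤ 26 years: 38 ≤ 26 is false
  institution type ∈ {R2, industry}: national-lab is not in the set → false
  PI h-index ≥ 29: 12 ≥ 29 is false
  IRB approval obtained: yes → true
  mean reviewer score ≥ 1.9: 4.7 ≥ 1.9 is true
  program area = chem: cs == chem is false
  program area = math: cs == math is false
  support letters ≤ 4: 4 ≤ 4 is true
  NOT early-career PI: yes → false
  support letters ≤ 0: 4 ≤ 0 is false
Combine:
[1.1.1.1] true OR true = true
[1.1.1.2] false → true (antecedent false ⇒ implication holds) = true
[1.1.1] true AND true = true
[1.1] NOT true = false
[1.2.1] false OR true = true
[1.2.2.2] true OR false = true
[1.2.2] true → true = true
[1.2] true AND true = true
[1] false OR true = true
[2.1.1.3.1] true AND true = true
[2.1.1.3] NOT true = false
[2.1.1] false OR false OR false = false
[2.1] NOT false = true
[2.2.1.1.1] false AND false = false
[2.2.1.1] NOT false = true
[2.2.1.2] true OR false OR false = true
[2.2.1] true OR true = true
[2.2] NOT true = false
[2] true OR false = true
[root] true AND true = true
Overall: true → funded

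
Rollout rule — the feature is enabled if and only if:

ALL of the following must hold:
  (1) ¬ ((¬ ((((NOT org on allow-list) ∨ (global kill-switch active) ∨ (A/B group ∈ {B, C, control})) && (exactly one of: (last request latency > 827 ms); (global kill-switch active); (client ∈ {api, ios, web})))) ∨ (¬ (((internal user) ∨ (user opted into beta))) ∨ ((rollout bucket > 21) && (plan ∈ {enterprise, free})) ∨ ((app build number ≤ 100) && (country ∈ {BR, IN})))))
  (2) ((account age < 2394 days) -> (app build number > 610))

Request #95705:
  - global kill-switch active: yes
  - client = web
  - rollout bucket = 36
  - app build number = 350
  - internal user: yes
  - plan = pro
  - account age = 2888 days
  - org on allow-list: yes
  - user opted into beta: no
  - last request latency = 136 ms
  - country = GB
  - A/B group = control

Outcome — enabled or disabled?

Atomic conditions:
  NOT org on allow-list: yes → false
  global kill-switch active: yes → true
  A/B group ∈ {B, C, control}: control is in the set → true
  last request latency > 827 ms: 136 > 827 is false
  client ∈ {api, ios, web}: web is in the set → true
  internal user: yes → true
  user opted into beta: no → false
  rollout bucket > 21: 36 > 21 is true
  plan ∈ {enterprise, free}: pro is not in the set → false
  app build number ≤ 100: 350 ≤ 100 is false
  country ∈ {BR, IN}: GB is not in the set → false
  account age < 2394 days: 2888 < 2394 is false
  app build number > 610: 350 > 610 is false
Combine:
[1.1.1.1.1] false OR true OR true = true
[1.1.1.1.2] exactly-one(false, true, true) = false
[1.1.1.1] true AND false = false
[1.1.1] NOT false = true
[1.1.2.1.1] true OR false = true
[1.1.2.1] NOT true = false
[1.1.2.2] true AND false = false
[1.1.2.3] false AND false = false
[1.1.2] false OR false OR false = false
[1.1] true OR false = true
[1] NOT true = false
[2] false → false (antecedent false ⇒ implication holds) = true
[root] false AND true = false
Overall: false → disabled

Disabled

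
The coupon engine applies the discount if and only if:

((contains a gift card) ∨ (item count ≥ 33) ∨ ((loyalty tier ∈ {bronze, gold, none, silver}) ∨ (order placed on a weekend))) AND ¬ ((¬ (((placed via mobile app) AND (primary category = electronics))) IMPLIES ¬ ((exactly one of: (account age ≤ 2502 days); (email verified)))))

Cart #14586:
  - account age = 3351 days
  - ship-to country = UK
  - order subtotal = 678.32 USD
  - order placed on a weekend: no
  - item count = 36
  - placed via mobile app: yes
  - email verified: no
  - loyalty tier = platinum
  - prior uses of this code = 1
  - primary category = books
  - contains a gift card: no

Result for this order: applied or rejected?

Rejected

Atomic conditions:
  contains a gift card: no → false
  item count ≥ 33: 36 ≥ 33 is true
  loyalty tier ∈ {bronze, gold, none, silver}: platinum is not in the set → false
  order placed on a weekend: no → false
  placed via mobile app: yes → true
  primary category = electronics: books == electronics is false
  account age ≤ 2502 days: 3351 ≤ 2502 is false
  email verified: no → false
Combine:
[1.3] false OR false = false
[1] false OR true OR false = true
[2.1.1.1] true AND false = false
[2.1.1] NOT false = true
[2.1.2.1] exactly-one(false, false) = false
[2.1.2] NOT false = true
[2.1] true → true = true
[2] NOT true = false
[root] true AND false = false
Overall: false → rejected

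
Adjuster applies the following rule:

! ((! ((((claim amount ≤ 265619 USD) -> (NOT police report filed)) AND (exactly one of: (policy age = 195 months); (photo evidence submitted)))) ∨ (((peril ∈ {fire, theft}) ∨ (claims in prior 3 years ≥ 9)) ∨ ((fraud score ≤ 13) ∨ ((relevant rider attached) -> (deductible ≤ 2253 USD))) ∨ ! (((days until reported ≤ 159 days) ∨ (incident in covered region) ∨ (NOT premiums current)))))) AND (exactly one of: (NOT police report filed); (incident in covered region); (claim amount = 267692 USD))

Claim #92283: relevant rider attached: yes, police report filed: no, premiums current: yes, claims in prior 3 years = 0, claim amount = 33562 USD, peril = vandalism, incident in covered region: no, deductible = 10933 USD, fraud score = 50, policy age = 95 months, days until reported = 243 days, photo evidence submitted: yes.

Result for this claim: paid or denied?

Atomic conditions:
  claim amount ≤ 265619 USD: 33562 ≤ 265619 is true
  NOT police report filed: no → true
  policy age = 195 months: 95 == 195 is false
  photo evidence submitted: yes → true
  peril ∈ {fire, theft}: vandalism is not in the set → false
  claims in prior 3 years ≥ 9: 0 ≥ 9 is false
  fraud score ≤ 13: 50 ≤ 13 is false
  relevant rider attached: yes → true
  deductible ≤ 2253 USD: 10933 ≤ 2253 is false
  days until reported ≤ 159 days: 243 ≤ 159 is false
  incident in covered region: no → false
  NOT premiums current: yes → false
  claim amount = 267692 USD: 33562 == 267692 is false
Combine:
[1.1.1.1.1] true → true = true
[1.1.1.1.2] exactly-one(false, true) = true
[1.1.1.1] true AND true = true
[1.1.1] NOT true = false
[1.1.2.1] false OR false = false
[1.1.2.2.2] true → false = false
[1.1.2.2] false OR false = false
[1.1.2.3.1] false OR false OR false = false
[1.1.2.3] NOT false = true
[1.1.2] false OR false OR true = true
[1.1] false OR true = true
[1] NOT true = false
[2] exactly-one(true, false, false) = true
[root] false AND true = false
Overall: false → denied

Denied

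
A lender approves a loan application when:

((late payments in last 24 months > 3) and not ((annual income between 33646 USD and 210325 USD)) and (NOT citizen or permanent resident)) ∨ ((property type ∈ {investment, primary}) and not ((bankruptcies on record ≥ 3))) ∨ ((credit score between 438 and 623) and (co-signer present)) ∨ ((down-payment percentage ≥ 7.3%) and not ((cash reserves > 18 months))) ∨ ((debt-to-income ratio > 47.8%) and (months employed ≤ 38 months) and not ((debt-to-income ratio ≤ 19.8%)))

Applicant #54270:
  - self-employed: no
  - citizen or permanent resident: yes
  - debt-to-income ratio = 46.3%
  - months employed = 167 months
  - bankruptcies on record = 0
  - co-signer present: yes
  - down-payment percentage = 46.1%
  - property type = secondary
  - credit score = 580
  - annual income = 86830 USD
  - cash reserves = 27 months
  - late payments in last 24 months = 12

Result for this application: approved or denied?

Atomic conditions:
  late payments in last 24 months > 3: 12 > 3 is true
  annual income between 33646 USD and 210325 USD: 86830 in [33646, 210325] is true
  NOT citizen or permanent resident: yes → false
  property type ∈ {investment, primary}: secondary is not in the set → false
  bankruptcies on record ≥ 3: 0 ≥ 3 is false
  credit score between 438 and 623: 580 in [438, 623] is true
  co-signer present: yes → true
  down-payment percentage ≥ 7.3%: 46.1 ≥ 7.3 is true
  cash reserves > 18 months: 27 > 18 is true
  debt-to-income ratio > 47.8%: 46.3 > 47.8 is false
  months employed ≤ 38 months: 167 ≤ 38 is false
  debt-to-income ratio ≤ 19.8%: 46.3 ≤ 19.8 is false
Combine:
[1.2] NOT true = false
[1] true AND false AND false = false
[2.2] NOT false = true
[2] false AND true = false
[3] true AND true = true
[4.2] NOT true = false
[4] true AND false = false
[5.3] NOT false = true
[5] false AND false AND true = false
[root] false OR false OR true OR false OR false = true
Overall: true → approved

Approved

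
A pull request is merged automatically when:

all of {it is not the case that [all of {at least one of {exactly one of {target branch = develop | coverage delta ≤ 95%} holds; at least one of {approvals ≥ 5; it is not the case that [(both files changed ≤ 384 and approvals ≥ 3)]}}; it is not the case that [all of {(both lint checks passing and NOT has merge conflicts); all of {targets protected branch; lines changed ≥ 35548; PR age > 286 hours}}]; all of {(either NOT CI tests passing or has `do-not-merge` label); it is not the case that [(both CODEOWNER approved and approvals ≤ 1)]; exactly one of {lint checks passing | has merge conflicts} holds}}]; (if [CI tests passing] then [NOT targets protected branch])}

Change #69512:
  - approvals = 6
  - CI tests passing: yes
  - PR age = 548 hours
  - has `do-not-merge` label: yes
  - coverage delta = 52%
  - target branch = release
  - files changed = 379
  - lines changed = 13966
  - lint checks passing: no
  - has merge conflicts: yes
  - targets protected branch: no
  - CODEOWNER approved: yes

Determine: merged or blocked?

Atomic conditions:
  target branch = develop: release == develop is false
  coverage delta ≤ 95%: 52 ≤ 95 is true
  approvals ≥ 5: 6 ≥ 5 is true
  files changed ≤ 384: 379 ≤ 384 is true
  approvals ≥ 3: 6 ≥ 3 is true
  lint checks passing: no → false
  NOT has merge conflicts: yes → false
  targets protected branch: no → false
  lines changed ≥ 35548: 13966 ≥ 35548 is false
  PR age > 286 hours: 548 > 286 is true
  NOT CI tests passing: yes → false
  has `do-not-merge` label: yes → true
  CODEOWNER approved: yes → true
  approvals ≤ 1: 6 ≤ 1 is false
  has merge conflicts: yes → true
  CI tests passing: yes → true
  NOT targets protected branch: no → true
Combine:
[1.1.1.1] exactly-one(false, true) = true
[1.1.1.2.2.1] true AND true = true
[1.1.1.2.2] NOT true = false
[1.1.1.2] true OR false = true
[1.1.1] true OR true = true
[1.1.2.1.1] false AND false = false
[1.1.2.1.2] false AND false AND true = false
[1.1.2.1] false AND false = false
[1.1.2] NOT false = true
[1.1.3.1] false OR true = true
[1.1.3.2.1] true AND false = false
[1.1.3.2] NOT false = true
[1.1.3.3] exactly-one(false, true) = true
[1.1.3] true AND true AND true = true
[1.1] true AND true AND true = true
[1] NOT true = false
[2] true → true = true
[root] false AND true = false
Overall: false → blocked

Blocked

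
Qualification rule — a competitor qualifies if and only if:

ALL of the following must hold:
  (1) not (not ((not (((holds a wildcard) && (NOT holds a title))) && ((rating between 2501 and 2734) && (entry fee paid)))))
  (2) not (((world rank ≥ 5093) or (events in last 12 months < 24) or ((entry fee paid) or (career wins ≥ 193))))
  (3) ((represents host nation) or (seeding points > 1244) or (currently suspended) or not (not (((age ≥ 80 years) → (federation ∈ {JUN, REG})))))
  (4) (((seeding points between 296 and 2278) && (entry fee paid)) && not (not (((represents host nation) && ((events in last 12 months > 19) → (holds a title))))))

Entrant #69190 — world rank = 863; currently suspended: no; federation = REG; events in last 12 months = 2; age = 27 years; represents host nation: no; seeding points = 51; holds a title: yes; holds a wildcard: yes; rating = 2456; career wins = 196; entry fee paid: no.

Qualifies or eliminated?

Eliminated

Atomic conditions:
  holds a wildcard: yes → true
  NOT holds a title: yes → false
  rating between 2501 and 2734: 2456 in [2501, 2734] is false
  entry fee paid: no → false
  world rank ≥ 5093: 863 ≥ 5093 is false
  events in last 12 months < 24: 2 < 24 is true
  career wins ≥ 193: 196 ≥ 193 is true
  represents host nation: no → false
  seeding points > 1244: 51 > 1244 is false
  currently suspended: no → false
  age ≥ 80 years: 27 ≥ 80 is false
  federation ∈ {JUN, REG}: REG is in the set → true
  seeding points between 296 and 2278: 51 in [296, 2278] is false
  events in last 12 months > 19: 2 > 19 is false
  holds a title: yes → true
Combine:
[1.1.1.1.1] true AND false = false
[1.1.1.1] NOT false = true
[1.1.1.2] false AND false = false
[1.1.1] true AND false = false
[1.1] NOT false = true
[1] NOT true = false
[2.1.3] false OR true = true
[2.1] false OR true OR true = true
[2] NOT true = false
[3.4.1.1] false → true (antecedent false ⇒ implication holds) = true
[3.4.1] NOT true = false
[3.4] NOT false = true
[3] false OR false OR false OR true = true
[4.1] false AND false = false
[4.2.1.1.2] false → true (antecedent false ⇒ implication holds) = true
[4.2.1.1] false AND true = false
[4.2.1] NOT false = true
[4.2] NOT true = false
[4] false AND false = false
[root] false AND false AND true AND false = false
Overall: false → eliminated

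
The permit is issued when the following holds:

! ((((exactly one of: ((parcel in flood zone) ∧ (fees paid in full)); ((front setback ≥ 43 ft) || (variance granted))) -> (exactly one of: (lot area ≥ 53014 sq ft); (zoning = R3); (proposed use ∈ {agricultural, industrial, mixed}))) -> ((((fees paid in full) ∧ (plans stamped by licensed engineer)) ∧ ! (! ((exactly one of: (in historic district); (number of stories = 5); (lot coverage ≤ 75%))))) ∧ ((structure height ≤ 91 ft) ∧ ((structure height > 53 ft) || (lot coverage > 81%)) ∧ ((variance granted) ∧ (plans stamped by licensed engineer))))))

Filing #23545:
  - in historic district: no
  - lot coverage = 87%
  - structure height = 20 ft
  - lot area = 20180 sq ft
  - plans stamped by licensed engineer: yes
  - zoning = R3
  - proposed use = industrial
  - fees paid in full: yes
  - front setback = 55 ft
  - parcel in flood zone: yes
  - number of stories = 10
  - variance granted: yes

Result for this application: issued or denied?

Atomic conditions:
  parcel in flood zone: yes → true
  fees paid in full: yes → true
  front setback ≥ 43 ft: 55 ≥ 43 is true
  variance granted: yes → true
  lot area ≥ 53014 sq ft: 20180 ≥ 53014 is false
  zoning = R3: R3 == R3 is true
  proposed use ∈ {agricultural, industrial, mixed}: industrial is in the set → true
  plans stamped by licensed engineer: yes → true
  in historic district: no → false
  number of stories = 5: 10 == 5 is false
  lot coverage ≤ 75%: 87 ≤ 75 is false
  structure height ≤ 91 ft: 20 ≤ 91 is true
  structure height > 53 ft: 20 > 53 is false
  lot coverage > 81%: 87 > 81 is true
Combine:
[1.1.1.1] true AND true = true
[1.1.1.2] true OR true = true
[1.1.1] exactly-one(true, true) = false
[1.1.2] exactly-one(false, true, true) = false
[1.1] false → false (antecedent false ⇒ implication holds) = true
[1.2.1.1] true AND true = true
[1.2.1.2.1.1] exactly-one(false, false, false) = false
[1.2.1.2.1] NOT false = true
[1.2.1.2] NOT true = false
[1.2.1] true AND false = false
[1.2.2.2] false OR true = true
[1.2.2.3] true AND true = true
[1.2.2] true AND true AND true = true
[1.2] false AND true = false
[1] true → false = false
[root] NOT false = true
Overall: true → issued

Issued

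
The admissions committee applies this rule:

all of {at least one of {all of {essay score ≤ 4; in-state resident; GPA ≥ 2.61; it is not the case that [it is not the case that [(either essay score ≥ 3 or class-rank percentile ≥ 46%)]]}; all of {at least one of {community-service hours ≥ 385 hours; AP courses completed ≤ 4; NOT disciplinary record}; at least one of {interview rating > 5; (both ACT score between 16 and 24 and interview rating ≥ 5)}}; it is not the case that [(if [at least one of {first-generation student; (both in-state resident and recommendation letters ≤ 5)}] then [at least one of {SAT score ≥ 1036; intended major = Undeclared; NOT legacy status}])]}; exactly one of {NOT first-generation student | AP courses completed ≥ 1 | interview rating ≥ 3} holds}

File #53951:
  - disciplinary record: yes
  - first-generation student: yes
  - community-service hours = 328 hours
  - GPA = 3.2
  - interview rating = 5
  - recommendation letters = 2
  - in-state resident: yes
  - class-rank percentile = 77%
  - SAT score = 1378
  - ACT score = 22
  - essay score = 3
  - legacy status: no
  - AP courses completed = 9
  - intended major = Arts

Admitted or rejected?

Rejected

Atomic conditions:
  essay score ≤ 4: 3 ≤ 4 is true
  in-state resident: yes → true
  GPA ≥ 2.61: 3.2 ≥ 2.61 is true
  essay score ≥ 3: 3 ≥ 3 is true
  class-rank percentile ≥ 46%: 77 ≥ 46 is true
  community-service hours ≥ 385 hours: 328 ≥ 385 is false
  AP courses completed ≤ 4: 9 ≤ 4 is false
  NOT disciplinary record: yes → false
  interview rating > 5: 5 > 5 is false
  ACT score between 16 and 24: 22 in [16, 24] is true
  interview rating ≥ 5: 5 ≥ 5 is true
  first-generation student: yes → true
  recommendation letters ≤ 5: 2 ≤ 5 is true
  SAT score ≥ 1036: 1378 ≥ 1036 is true
  intended major = Undeclared: Arts == Undeclared is false
  NOT legacy status: no → true
  NOT first-generation student: yes → false
  AP courses completed ≥ 1: 9 ≥ 1 is true
  interview rating ≥ 3: 5 ≥ 3 is true
Combine:
[1.1.4.1.1] true OR true = true
[1.1.4.1] NOT true = false
[1.1.4] NOT false = true
[1.1] true AND true AND true AND true = true
[1.2.1] false OR false OR false = false
[1.2.2.2] true AND true = true
[1.2.2] false OR true = true
[1.2] false AND true = false
[1.3.1.1.2] true AND true = true
[1.3.1.1] true OR true = true
[1.3.1.2] true OR false OR true = true
[1.3.1] true → true = true
[1.3] NOT true = false
[1] true OR false OR false = true
[2] exactly-one(false, true, true) = false
[root] true AND false = false
Overall: false → rejected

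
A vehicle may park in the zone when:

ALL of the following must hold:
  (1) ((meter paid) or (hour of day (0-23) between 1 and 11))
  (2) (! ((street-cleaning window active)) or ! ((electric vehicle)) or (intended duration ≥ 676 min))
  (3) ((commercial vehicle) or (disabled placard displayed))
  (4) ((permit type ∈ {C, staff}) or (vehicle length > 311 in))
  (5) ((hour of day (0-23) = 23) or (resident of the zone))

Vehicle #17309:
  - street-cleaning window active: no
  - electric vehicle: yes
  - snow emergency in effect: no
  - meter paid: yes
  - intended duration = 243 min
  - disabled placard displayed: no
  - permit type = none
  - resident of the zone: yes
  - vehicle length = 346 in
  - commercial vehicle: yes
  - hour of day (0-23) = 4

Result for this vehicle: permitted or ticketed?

Permitted

Atomic conditions:
  meter paid: yes → true
  hour of day (0-23) between 1 and 11: 4 in [1, 11] is true
  street-cleaning window active: no → false
  electric vehicle: yes → true
  intended duration ≥ 676 min: 243 ≥ 676 is false
  commercial vehicle: yes → true
  disabled placard displayed: no → false
  permit type ∈ {C, staff}: none is not in the set → false
  vehicle length > 311 in: 346 > 311 is true
  hour of day (0-23) = 23: 4 == 23 is false
  resident of the zone: yes → true
Combine:
[1] true OR true = true
[2.1] NOT false = true
[2.2] NOT true = false
[2] true OR false OR false = true
[3] true OR false = true
[4] false OR true = true
[5] false OR true = true
[root] true AND true AND true AND true AND true = true
Overall: true → permitted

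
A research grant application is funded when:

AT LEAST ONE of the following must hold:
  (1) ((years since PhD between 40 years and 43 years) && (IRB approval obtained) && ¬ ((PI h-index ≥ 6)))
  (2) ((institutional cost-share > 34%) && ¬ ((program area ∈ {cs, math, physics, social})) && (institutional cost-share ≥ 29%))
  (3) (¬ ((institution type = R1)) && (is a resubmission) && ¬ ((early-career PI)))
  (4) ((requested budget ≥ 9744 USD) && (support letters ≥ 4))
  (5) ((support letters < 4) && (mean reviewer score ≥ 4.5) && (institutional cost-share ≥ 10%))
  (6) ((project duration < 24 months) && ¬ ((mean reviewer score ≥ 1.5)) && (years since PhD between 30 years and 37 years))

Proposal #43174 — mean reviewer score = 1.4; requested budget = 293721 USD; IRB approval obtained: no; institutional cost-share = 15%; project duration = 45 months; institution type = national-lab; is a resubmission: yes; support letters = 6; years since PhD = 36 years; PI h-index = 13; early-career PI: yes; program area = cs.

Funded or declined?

Atomic conditions:
  years since PhD between 40 years and 43 years: 36 in [40, 43] is false
  IRB approval obtained: no → false
  PI h-index ≥ 6: 13 ≥ 6 is true
  institutional cost-share > 34%: 15 > 34 is false
  program area ∈ {cs, math, physics, social}: cs is in the set → true
  institutional cost-share ≥ 29%: 15 ≥ 29 is false
  institution type = R1: national-lab == R1 is false
  is a resubmission: yes → true
  early-career PI: yes → true
  requested budget ≥ 9744 USD: 293721 ≥ 9744 is true
  support letters ≥ 4: 6 ≥ 4 is true
  support letters < 4: 6 < 4 is false
  mean reviewer score ≥ 4.5: 1.4 ≥ 4.5 is false
  institutional cost-share ≥ 10%: 15 ≥ 10 is true
  project duration < 24 months: 45 < 24 is false
  mean reviewer score ≥ 1.5: 1.4 ≥ 1.5 is false
  years since PhD between 30 years and 37 years: 36 in [30, 37] is true
Combine:
[1.3] NOT true = false
[1] false AND false AND false = false
[2.2] NOT true = false
[2] false AND false AND false = false
[3.1] NOT false = true
[3.3] NOT true = false
[3] true AND true AND false = false
[4] true AND true = true
[5] false AND false AND true = false
[6.2] NOT false = true
[6] false AND true AND true = false
[root] false OR false OR false OR true OR false OR false = true
Overall: true → funded

Funded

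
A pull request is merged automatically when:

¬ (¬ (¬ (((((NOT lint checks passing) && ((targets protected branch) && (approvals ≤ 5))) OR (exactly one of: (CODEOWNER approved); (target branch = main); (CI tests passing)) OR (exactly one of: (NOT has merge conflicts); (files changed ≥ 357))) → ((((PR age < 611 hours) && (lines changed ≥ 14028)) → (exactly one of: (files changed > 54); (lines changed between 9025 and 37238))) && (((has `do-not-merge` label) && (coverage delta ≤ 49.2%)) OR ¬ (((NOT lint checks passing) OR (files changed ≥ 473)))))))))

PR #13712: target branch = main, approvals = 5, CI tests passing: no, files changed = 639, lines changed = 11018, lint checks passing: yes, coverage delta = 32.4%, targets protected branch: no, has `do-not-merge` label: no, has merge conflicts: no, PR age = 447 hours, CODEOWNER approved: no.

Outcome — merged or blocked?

Atomic conditions:
  NOT lint checks passing: yes → false
  targets protected branch: no → false
  approvals ≤ 5: 5 ≤ 5 is true
  CODEOWNER approved: no → false
  target branch = main: main == main is true
  CI tests passing: no → false
  NOT has merge conflicts: no → true
  files changed ≥ 357: 639 ≥ 357 is true
  PR age < 611 hours: 447 < 611 is true
  lines changed ≥ 14028: 11018 ≥ 14028 is false
  files changed > 54: 639 > 54 is true
  lines changed between 9025 and 37238: 11018 in [9025, 37238] is true
  has `do-not-merge` label: no → false
  coverage delta ≤ 49.2%: 32.4 ≤ 49.2 is true
  files changed ≥ 473: 639 ≥ 473 is true
Combine:
[1.1.1.1.1.2] false AND true = false
[1.1.1.1.1] false AND false = false
[1.1.1.1.2] exactly-one(false, true, false) = true
[1.1.1.1.3] exactly-one(true, true) = false
[1.1.1.1] false OR true OR false = true
[1.1.1.2.1.1] true AND false = false
[1.1.1.2.1.2] exactly-one(true, true) = false
[1.1.1.2.1] false → false (antecedent false ⇒ implication holds) = true
[1.1.1.2.2.1] false AND true = false
[1.1.1.2.2.2.1] false OR true = true
[1.1.1.2.2.2] NOT true = false
[1.1.1.2.2] false OR false = false
[1.1.1.2] true AND false = false
[1.1.1] true → false = false
[1.1] NOT false = true
[1] NOT true = false
[root] NOT false = true
Overall: true → merged

Merged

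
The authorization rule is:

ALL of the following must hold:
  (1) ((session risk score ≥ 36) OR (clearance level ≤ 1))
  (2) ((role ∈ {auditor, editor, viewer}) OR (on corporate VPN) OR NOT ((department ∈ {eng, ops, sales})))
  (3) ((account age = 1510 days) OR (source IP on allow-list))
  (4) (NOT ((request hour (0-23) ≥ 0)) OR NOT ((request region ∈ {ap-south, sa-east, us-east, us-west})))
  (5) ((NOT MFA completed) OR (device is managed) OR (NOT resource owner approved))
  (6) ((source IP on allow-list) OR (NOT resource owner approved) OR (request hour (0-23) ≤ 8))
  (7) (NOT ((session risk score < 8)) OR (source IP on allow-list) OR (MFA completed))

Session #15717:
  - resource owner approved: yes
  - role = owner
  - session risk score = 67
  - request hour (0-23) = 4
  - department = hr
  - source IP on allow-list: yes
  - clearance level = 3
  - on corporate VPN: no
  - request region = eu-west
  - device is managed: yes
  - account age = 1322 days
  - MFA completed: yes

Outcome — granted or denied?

Atomic conditions:
  session risk score ≥ 36: 67 ≥ 36 is true
  clearance level ≤ 1: 3 ≤ 1 is false
  role ∈ {auditor, editor, viewer}: owner is not in the set → false
  on corporate VPN: no → false
  department ∈ {eng, ops, sales}: hr is not in the set → false
  account age = 1510 days: 1322 == 1510 is false
  source IP on allow-list: yes → true
  request hour (0-23) ≥ 0: 4 ≥ 0 is true
  request region ∈ {ap-south, sa-east, us-east, us-west}: eu-west is not in the set → false
  NOT MFA completed: yes → false
  device is managed: yes → true
  NOT resource owner approved: yes → false
  request hour (0-23) ≤ 8: 4 ≤ 8 is true
  session risk score < 8: 67 < 8 is false
  MFA completed: yes → true
Combine:
[1] true OR false = true
[2.3] NOT false = true
[2] false OR false OR true = true
[3] false OR true = true
[4.1] NOT true = false
[4.2] NOT false = true
[4] false OR true = true
[5] false OR true OR false = true
[6] true OR false OR true = true
[7.1] NOT false = true
[7] true OR true OR true = true
[root] true AND true AND true AND true AND true AND true AND true = true
Overall: true → granted

Granted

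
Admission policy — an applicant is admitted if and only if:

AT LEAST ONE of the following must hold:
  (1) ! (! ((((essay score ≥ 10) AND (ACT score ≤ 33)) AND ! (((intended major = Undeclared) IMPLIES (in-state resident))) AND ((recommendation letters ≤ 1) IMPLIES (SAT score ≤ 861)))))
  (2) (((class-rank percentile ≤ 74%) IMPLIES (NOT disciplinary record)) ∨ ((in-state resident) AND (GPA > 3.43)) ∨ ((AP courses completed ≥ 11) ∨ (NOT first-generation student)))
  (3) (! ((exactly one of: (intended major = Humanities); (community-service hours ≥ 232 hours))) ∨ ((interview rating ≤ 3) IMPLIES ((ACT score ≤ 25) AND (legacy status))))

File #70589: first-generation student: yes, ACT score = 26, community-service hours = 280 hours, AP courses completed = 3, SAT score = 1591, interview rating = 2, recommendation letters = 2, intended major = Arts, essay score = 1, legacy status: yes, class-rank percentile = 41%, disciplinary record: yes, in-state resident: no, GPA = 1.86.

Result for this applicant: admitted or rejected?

Atomic conditions:
  essay score ≥ 10: 1 ≥ 10 is false
  ACT score ≤ 33: 26 ≤ 33 is true
  intended major = Undeclared: Arts == Undeclared is false
  in-state resident: no → false
  recommendation letters ≤ 1: 2 ≤ 1 is false
  SAT score ≤ 861: 1591 ≤ 861 is false
  class-rank percentile ≤ 74%: 41 ≤ 74 is true
  NOT disciplinary record: yes → false
  GPA > 3.43: 1.86 > 3.43 is false
  AP courses completed ≥ 11: 3 ≥ 11 is false
  NOT first-generation student: yes → false
  intended major = Humanities: Arts == Humanities is false
  community-service hours ≥ 232 hours: 280 ≥ 232 is true
  interview rating ≤ 3: 2 ≤ 3 is true
  ACT score ≤ 25: 26 ≤ 25 is false
  legacy status: yes → true
Combine:
[1.1.1.1] false AND true = false
[1.1.1.2.1] false → false (antecedent false ⇒ implication holds) = true
[1.1.1.2] NOT true = false
[1.1.1.3] false → false (antecedent false ⇒ implication holds) = true
[1.1.1] false AND false AND true = false
[1.1] NOT false = true
[1] NOT true = false
[2.1] true → false = false
[2.2] false AND false = false
[2.3] false OR false = false
[2] false OR false OR false = false
[3.1.1] exactly-one(false, true) = true
[3.1] NOT true = false
[3.2.2] false AND true = false
[3.2] true → false = false
[3] false OR false = false
[root] false OR false OR false = false
Overall: false → rejected

Rejected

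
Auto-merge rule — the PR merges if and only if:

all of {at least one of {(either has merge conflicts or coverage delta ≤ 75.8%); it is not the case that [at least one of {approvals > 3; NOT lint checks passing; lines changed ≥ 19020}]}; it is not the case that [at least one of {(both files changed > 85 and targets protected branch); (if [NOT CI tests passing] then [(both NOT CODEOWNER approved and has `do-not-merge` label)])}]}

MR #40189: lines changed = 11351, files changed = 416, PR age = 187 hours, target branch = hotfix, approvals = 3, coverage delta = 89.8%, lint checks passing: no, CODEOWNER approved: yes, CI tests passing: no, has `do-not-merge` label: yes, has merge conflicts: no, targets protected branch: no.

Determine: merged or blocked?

Blocked

Atomic conditions:
  has merge conflicts: no → false
  coverage delta ≤ 75.8%: 89.8 ≤ 75.8 is false
  approvals > 3: 3 > 3 is false
  NOT lint checks passing: no → true
  lines changed ≥ 19020: 11351 ≥ 19020 is false
  files changed > 85: 416 > 85 is true
  targets protected branch: no → false
  NOT CI tests passing: no → true
  NOT CODEOWNER approved: yes → false
  has `do-not-merge` label: yes → true
Combine:
[1.1] false OR false = false
[1.2.1] false OR true OR false = true
[1.2] NOT true = false
[1] false OR false = false
[2.1.1] true AND false = false
[2.1.2.2] false AND true = false
[2.1.2] true → false = false
[2.1] false OR false = false
[2] NOT false = true
[root] false AND true = false
Overall: false → blocked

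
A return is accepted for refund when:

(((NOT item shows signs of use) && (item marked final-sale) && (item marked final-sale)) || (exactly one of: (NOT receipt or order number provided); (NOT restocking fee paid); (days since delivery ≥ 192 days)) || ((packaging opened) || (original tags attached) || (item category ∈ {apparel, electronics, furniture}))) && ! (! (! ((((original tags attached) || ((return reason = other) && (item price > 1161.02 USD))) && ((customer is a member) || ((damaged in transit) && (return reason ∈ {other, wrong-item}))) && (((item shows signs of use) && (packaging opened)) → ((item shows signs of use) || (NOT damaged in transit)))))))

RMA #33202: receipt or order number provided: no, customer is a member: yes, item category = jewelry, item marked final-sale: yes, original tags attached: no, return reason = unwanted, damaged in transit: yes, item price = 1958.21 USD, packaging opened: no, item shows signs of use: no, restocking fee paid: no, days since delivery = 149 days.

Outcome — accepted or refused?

Atomic conditions:
  NOT item shows signs of use: no → true
  item marked final-sale: yes → true
  NOT receipt or order number provided: no → true
  NOT restocking fee paid: no → true
  days since delivery ≥ 192 days: 149 ≥ 192 is false
  packaging opened: no → false
  original tags attached: no → false
  item category ∈ {apparel, electronics, furniture}: jewelry is not in the set → false
  return reason = other: unwanted == other is false
  item price > 1161.02 USD: 1958.21 > 1161.02 is true
  customer is a member: yes → true
  damaged in transit: yes → true
  return reason ∈ {other, wrong-item}: unwanted is not in the set → false
  item shows signs of use: no → false
  NOT damaged in transit: yes → false
Combine:
[1.1] true AND true AND true = true
[1.2] exactly-one(true, true, false) = false
[1.3] false OR false OR false = false
[1] true OR false OR false = true
[2.1.1.1.1.2] false AND true = false
[2.1.1.1.1] false OR false = false
[2.1.1.1.2.2] true AND false = false
[2.1.1.1.2] true OR false = true
[2.1.1.1.3.1] false AND false = false
[2.1.1.1.3.2] false OR false = false
[2.1.1.1.3] false → false (antecedent false ⇒ implication holds) = true
[2.1.1.1] false AND true AND true = false
[2.1.1] NOT false = true
[2.1] NOT true = false
[2] NOT false = true
[root] true AND true = true
Overall: true → accepted

Accepted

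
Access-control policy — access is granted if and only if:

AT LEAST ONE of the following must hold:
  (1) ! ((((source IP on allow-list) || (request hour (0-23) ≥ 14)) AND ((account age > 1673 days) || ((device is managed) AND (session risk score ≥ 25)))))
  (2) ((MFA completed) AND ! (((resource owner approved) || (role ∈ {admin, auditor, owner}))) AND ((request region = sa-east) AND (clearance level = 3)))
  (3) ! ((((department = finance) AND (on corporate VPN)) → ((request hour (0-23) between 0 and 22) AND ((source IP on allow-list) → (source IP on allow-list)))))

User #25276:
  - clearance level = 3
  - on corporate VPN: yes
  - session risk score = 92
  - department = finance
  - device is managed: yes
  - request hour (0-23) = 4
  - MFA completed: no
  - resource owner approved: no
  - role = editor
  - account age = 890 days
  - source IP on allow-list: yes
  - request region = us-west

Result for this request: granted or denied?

Atomic conditions:
  source IP on allow-list: yes → true
  request hour (0-23) ≥ 14: 4 ≥ 14 is false
  account age > 1673 days: 890 > 1673 is false
  device is managed: yes → true
  session risk score ≥ 25: 92 ≥ 25 is true
  MFA completed: no → false
  resource owner approved: no → false
  role ∈ {admin, auditor, owner}: editor is not in the set → false
  request region = sa-east: us-west == sa-east is false
  clearance level = 3: 3 == 3 is true
  department = finance: finance == finance is true
  on corporate VPN: yes → true
  request hour (0-23) between 0 and 22: 4 in [0, 22] is true
Combine:
[1.1.1] true OR false = true
[1.1.2.2] true AND true = true
[1.1.2] false OR true = true
[1.1] true AND true = true
[1] NOT true = false
[2.2.1] false OR false = false
[2.2] NOT false = true
[2.3] false AND true = false
[2] false AND true AND false = false
[3.1.1] true AND true = true
[3.1.2.2] true → true = true
[3.1.2] true AND true = true
[3.1] true → true = true
[3] NOT true = false
[root] false OR false OR false = false
Overall: false → denied

Denied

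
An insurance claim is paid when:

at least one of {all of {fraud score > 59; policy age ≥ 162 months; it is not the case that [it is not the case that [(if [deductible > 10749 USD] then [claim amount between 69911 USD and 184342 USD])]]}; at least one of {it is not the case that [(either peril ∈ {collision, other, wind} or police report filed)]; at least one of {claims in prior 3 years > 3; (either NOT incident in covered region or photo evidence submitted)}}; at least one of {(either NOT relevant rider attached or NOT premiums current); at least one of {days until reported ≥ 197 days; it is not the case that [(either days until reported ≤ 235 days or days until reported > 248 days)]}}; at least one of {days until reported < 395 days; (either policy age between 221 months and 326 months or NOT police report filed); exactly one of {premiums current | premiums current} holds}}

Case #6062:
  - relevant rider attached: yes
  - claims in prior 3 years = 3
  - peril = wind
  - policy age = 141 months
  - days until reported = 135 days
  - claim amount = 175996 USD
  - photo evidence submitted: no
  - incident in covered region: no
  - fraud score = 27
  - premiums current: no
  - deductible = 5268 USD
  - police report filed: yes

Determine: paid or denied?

Atomic conditions:
  fraud score > 59: 27 > 59 is false
  policy age ≥ 162 months: 141 ≥ 162 is false
  deductible > 10749 USD: 5268 > 10749 is false
  claim amount between 69911 USD and 184342 USD: 175996 in [69911, 184342] is true
  peril ∈ {collision, other, wind}: wind is in the set → true
  police report filed: yes → true
  claims in prior 3 years > 3: 3 > 3 is false
  NOT incident in covered region: no → true
  photo evidence submitted: no → false
  NOT relevant rider attached: yes → false
  NOT premiums current: no → true
  days until reported ≥ 197 days: 135 ≥ 197 is false
  days until reported ≤ 235 days: 135 ≤ 235 is true
  days until reported > 248 days: 135 > 248 is false
  days until reported < 395 days: 135 < 395 is true
  policy age between 221 months and 326 months: 141 in [221, 326] is false
  NOT police report filed: yes → false
  premiums current: no → false
Combine:
[1.3.1.1] false → true (antecedent false ⇒ implication holds) = true
[1.3.1] NOT true = false
[1.3] NOT false = true
[1] false AND false AND true = false
[2.1.1] true OR true = true
[2.1] NOT true = false
[2.2.2] true OR false = true
[2.2] false OR true = true
[2] false OR true = true
[3.1] false OR true = true
[3.2.2.1] true OR false = true
[3.2.2] NOT true = false
[3.2] false OR false = false
[3] true OR false = true
[4.2] false OR false = false
[4.3] exactly-one(false, false) = false
[4] true OR false OR false = true
[root] false OR true OR true OR true = true
Overall: true → paid

Paid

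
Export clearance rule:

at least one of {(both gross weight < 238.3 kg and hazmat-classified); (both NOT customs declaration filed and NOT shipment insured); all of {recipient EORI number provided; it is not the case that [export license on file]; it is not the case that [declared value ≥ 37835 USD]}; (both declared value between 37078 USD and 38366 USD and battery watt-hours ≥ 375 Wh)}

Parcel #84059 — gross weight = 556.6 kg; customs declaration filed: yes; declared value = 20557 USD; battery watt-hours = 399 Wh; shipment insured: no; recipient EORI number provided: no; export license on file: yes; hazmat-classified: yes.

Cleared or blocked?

Blocked

Atomic conditions:
  gross weight < 238.3 kg: 556.6 < 238.3 is false
  hazmat-classified: yes → true
  NOT customs declaration filed: yes → false
  NOT shipment insured: no → true
  recipient EORI number provided: no → false
  export license on file: yes → true
  declared value ≥ 37835 USD: 20557 ≥ 37835 is false
  declared value between 37078 USD and 38366 USD: 20557 in [37078, 38366] is false
  battery watt-hours ≥ 375 Wh: 399 ≥ 375 is true
Combine:
[1] false AND true = false
[2] false AND true = false
[3.2] NOT true = false
[3.3] NOT false = true
[3] false AND false AND true = false
[4] false AND true = false
[root] false OR false OR false OR false = false
Overall: false → blocked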